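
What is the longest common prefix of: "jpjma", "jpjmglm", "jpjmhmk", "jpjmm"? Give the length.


Words: jpjma, jpjmglm, jpjmhmk, jpjmm
  Position 0: all 'j' => match
  Position 1: all 'p' => match
  Position 2: all 'j' => match
  Position 3: all 'm' => match
  Position 4: ('a', 'g', 'h', 'm') => mismatch, stop
LCP = "jpjm" (length 4)

4


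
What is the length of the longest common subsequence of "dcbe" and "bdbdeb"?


LCS of "dcbe" and "bdbdeb"
DP table:
           b    d    b    d    e    b
      0    0    0    0    0    0    0
  d   0    0    1    1    1    1    1
  c   0    0    1    1    1    1    1
  b   0    1    1    2    2    2    2
  e   0    1    1    2    2    3    3
LCS length = dp[4][6] = 3

3


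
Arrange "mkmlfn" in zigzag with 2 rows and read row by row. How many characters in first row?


Zigzag "mkmlfn" into 2 rows:
Placing characters:
  'm' => row 0
  'k' => row 1
  'm' => row 0
  'l' => row 1
  'f' => row 0
  'n' => row 1
Rows:
  Row 0: "mmf"
  Row 1: "kln"
First row length: 3

3


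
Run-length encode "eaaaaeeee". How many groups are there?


Input: eaaaaeeee
Scanning for consecutive runs:
  Group 1: 'e' x 1 (positions 0-0)
  Group 2: 'a' x 4 (positions 1-4)
  Group 3: 'e' x 4 (positions 5-8)
Total groups: 3

3


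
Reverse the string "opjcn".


Input: opjcn
Reading characters right to left:
  Position 4: 'n'
  Position 3: 'c'
  Position 2: 'j'
  Position 1: 'p'
  Position 0: 'o'
Reversed: ncjpo

ncjpo


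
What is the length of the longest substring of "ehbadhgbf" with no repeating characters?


Input: "ehbadhgbf"
Sliding window (track last position of each char):
  Position 0 ('e'): window [0,0] length 1 -- new best
  Position 1 ('h'): window [0,1] length 2 -- new best
  Position 2 ('b'): window [0,2] length 3 -- new best
  Position 3 ('a'): window [0,3] length 4 -- new best
  Position 4 ('d'): window [0,4] length 5 -- new best
  Position 5 ('h'): repeat (last at 1), move window start to 2
  Position 5 ('h'): window [2,5] length 4
  Position 6 ('g'): window [2,6] length 5
  Position 7 ('b'): repeat (last at 2), move window start to 3
  Position 7 ('b'): window [3,7] length 5
  Position 8 ('f'): window [3,8] length 6 -- new best
Longest substring with no repeats: "adhgbf" with length 6

6


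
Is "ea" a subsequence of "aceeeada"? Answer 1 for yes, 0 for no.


Check if "ea" is a subsequence of "aceeeada"
Greedy scan:
  Position 0 ('a'): no match needed
  Position 1 ('c'): no match needed
  Position 2 ('e'): matches sub[0] = 'e'
  Position 3 ('e'): no match needed
  Position 4 ('e'): no match needed
  Position 5 ('a'): matches sub[1] = 'a'
  Position 6 ('d'): no match needed
  Position 7 ('a'): no match needed
All 2 characters matched => is a subsequence

1


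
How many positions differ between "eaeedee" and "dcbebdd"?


Comparing "eaeedee" and "dcbebdd" position by position:
  Position 0: 'e' vs 'd' => DIFFER
  Position 1: 'a' vs 'c' => DIFFER
  Position 2: 'e' vs 'b' => DIFFER
  Position 3: 'e' vs 'e' => same
  Position 4: 'd' vs 'b' => DIFFER
  Position 5: 'e' vs 'd' => DIFFER
  Position 6: 'e' vs 'd' => DIFFER
Positions that differ: 6

6


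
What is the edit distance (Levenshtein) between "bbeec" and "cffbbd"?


Computing edit distance: "bbeec" -> "cffbbd"
DP table:
           c    f    f    b    b    d
      0    1    2    3    4    5    6
  b   1    1    2    3    3    4    5
  b   2    2    2    3    3    3    4
  e   3    3    3    3    4    4    4
  e   4    4    4    4    4    5    5
  c   5    4    5    5    5    5    6
Edit distance = dp[5][6] = 6

6


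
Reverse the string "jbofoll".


Input: jbofoll
Reading characters right to left:
  Position 6: 'l'
  Position 5: 'l'
  Position 4: 'o'
  Position 3: 'f'
  Position 2: 'o'
  Position 1: 'b'
  Position 0: 'j'
Reversed: llofobj

llofobj


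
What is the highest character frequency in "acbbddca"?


Input: acbbddca
Character counts:
  'a': 2
  'b': 2
  'c': 2
  'd': 2
Maximum frequency: 2

2


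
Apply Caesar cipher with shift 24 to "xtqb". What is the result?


Caesar cipher: shift "xtqb" by 24
  'x' (pos 23) + 24 = pos 21 = 'v'
  't' (pos 19) + 24 = pos 17 = 'r'
  'q' (pos 16) + 24 = pos 14 = 'o'
  'b' (pos 1) + 24 = pos 25 = 'z'
Result: vroz

vroz


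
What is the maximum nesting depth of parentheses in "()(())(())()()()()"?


Input: "()(())(())()()()()"
Tracking depth:
  Position 0 '(': depth becomes 1
  Position 1 ')': depth becomes 0
  Position 2 '(': depth becomes 1
  Position 3 '(': depth becomes 2
  Position 4 ')': depth becomes 1
  Position 5 ')': depth becomes 0
  Position 6 '(': depth becomes 1
  Position 7 '(': depth becomes 2
  Position 8 ')': depth becomes 1
  Position 9 ')': depth becomes 0
  Position 10 '(': depth becomes 1
  Position 11 ')': depth becomes 0
  Position 12 '(': depth becomes 1
  Position 13 ')': depth becomes 0
  Position 14 '(': depth becomes 1
  Position 15 ')': depth becomes 0
  Position 16 '(': depth becomes 1
  Position 17 ')': depth becomes 0
Maximum depth reached: 2

2


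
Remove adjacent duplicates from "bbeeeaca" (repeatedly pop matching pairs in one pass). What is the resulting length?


Input: bbeeeaca
Stack-based adjacent duplicate removal:
  Read 'b': push. Stack: b
  Read 'b': matches stack top 'b' => pop. Stack: (empty)
  Read 'e': push. Stack: e
  Read 'e': matches stack top 'e' => pop. Stack: (empty)
  Read 'e': push. Stack: e
  Read 'a': push. Stack: ea
  Read 'c': push. Stack: eac
  Read 'a': push. Stack: eaca
Final stack: "eaca" (length 4)

4


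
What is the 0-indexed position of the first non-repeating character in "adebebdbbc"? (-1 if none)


Input: adebebdbbc
Character frequencies:
  'a': 1
  'b': 4
  'c': 1
  'd': 2
  'e': 2
Scanning left to right for freq == 1:
  Position 0 ('a'): unique! => answer = 0

0


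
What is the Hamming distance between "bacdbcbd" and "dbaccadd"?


Comparing "bacdbcbd" and "dbaccadd" position by position:
  Position 0: 'b' vs 'd' => differ
  Position 1: 'a' vs 'b' => differ
  Position 2: 'c' vs 'a' => differ
  Position 3: 'd' vs 'c' => differ
  Position 4: 'b' vs 'c' => differ
  Position 5: 'c' vs 'a' => differ
  Position 6: 'b' vs 'd' => differ
  Position 7: 'd' vs 'd' => same
Total differences (Hamming distance): 7

7


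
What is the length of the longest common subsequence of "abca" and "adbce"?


LCS of "abca" and "adbce"
DP table:
           a    d    b    c    e
      0    0    0    0    0    0
  a   0    1    1    1    1    1
  b   0    1    1    2    2    2
  c   0    1    1    2    3    3
  a   0    1    1    2    3    3
LCS length = dp[4][5] = 3

3


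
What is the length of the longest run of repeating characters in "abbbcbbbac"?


Input: "abbbcbbbac"
Scanning for longest run:
  Position 1 ('b'): new char, reset run to 1
  Position 2 ('b'): continues run of 'b', length=2
  Position 3 ('b'): continues run of 'b', length=3
  Position 4 ('c'): new char, reset run to 1
  Position 5 ('b'): new char, reset run to 1
  Position 6 ('b'): continues run of 'b', length=2
  Position 7 ('b'): continues run of 'b', length=3
  Position 8 ('a'): new char, reset run to 1
  Position 9 ('c'): new char, reset run to 1
Longest run: 'b' with length 3

3


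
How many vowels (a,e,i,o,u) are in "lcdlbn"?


Input: lcdlbn
Checking each character:
  'l' at position 0: consonant
  'c' at position 1: consonant
  'd' at position 2: consonant
  'l' at position 3: consonant
  'b' at position 4: consonant
  'n' at position 5: consonant
Total vowels: 0

0


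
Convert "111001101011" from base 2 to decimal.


Input: "111001101011" in base 2
Positional expansion:
  Digit '1' (value 1) x 2^11 = 2048
  Digit '1' (value 1) x 2^10 = 1024
  Digit '1' (value 1) x 2^9 = 512
  Digit '0' (value 0) x 2^8 = 0
  Digit '0' (value 0) x 2^7 = 0
  Digit '1' (value 1) x 2^6 = 64
  Digit '1' (value 1) x 2^5 = 32
  Digit '0' (value 0) x 2^4 = 0
  Digit '1' (value 1) x 2^3 = 8
  Digit '0' (value 0) x 2^2 = 0
  Digit '1' (value 1) x 2^1 = 2
  Digit '1' (value 1) x 2^0 = 1
Sum = 3691

3691


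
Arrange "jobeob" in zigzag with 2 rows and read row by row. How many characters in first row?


Zigzag "jobeob" into 2 rows:
Placing characters:
  'j' => row 0
  'o' => row 1
  'b' => row 0
  'e' => row 1
  'o' => row 0
  'b' => row 1
Rows:
  Row 0: "jbo"
  Row 1: "oeb"
First row length: 3

3


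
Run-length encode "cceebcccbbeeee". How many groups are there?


Input: cceebcccbbeeee
Scanning for consecutive runs:
  Group 1: 'c' x 2 (positions 0-1)
  Group 2: 'e' x 2 (positions 2-3)
  Group 3: 'b' x 1 (positions 4-4)
  Group 4: 'c' x 3 (positions 5-7)
  Group 5: 'b' x 2 (positions 8-9)
  Group 6: 'e' x 4 (positions 10-13)
Total groups: 6

6


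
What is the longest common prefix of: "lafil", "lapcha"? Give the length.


Words: lafil, lapcha
  Position 0: all 'l' => match
  Position 1: all 'a' => match
  Position 2: ('f', 'p') => mismatch, stop
LCP = "la" (length 2)

2


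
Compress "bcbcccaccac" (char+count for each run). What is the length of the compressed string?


Input: bcbcccaccac
Runs:
  'b' x 1 => "b1"
  'c' x 1 => "c1"
  'b' x 1 => "b1"
  'c' x 3 => "c3"
  'a' x 1 => "a1"
  'c' x 2 => "c2"
  'a' x 1 => "a1"
  'c' x 1 => "c1"
Compressed: "b1c1b1c3a1c2a1c1"
Compressed length: 16

16


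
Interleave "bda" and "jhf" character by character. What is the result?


Interleaving "bda" and "jhf":
  Position 0: 'b' from first, 'j' from second => "bj"
  Position 1: 'd' from first, 'h' from second => "dh"
  Position 2: 'a' from first, 'f' from second => "af"
Result: bjdhaf

bjdhaf


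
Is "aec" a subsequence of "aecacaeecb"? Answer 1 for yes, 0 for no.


Check if "aec" is a subsequence of "aecacaeecb"
Greedy scan:
  Position 0 ('a'): matches sub[0] = 'a'
  Position 1 ('e'): matches sub[1] = 'e'
  Position 2 ('c'): matches sub[2] = 'c'
  Position 3 ('a'): no match needed
  Position 4 ('c'): no match needed
  Position 5 ('a'): no match needed
  Position 6 ('e'): no match needed
  Position 7 ('e'): no match needed
  Position 8 ('c'): no match needed
  Position 9 ('b'): no match needed
All 3 characters matched => is a subsequence

1


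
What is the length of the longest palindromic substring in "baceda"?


Input: "baceda"
Checking substrings for palindromes:
  No multi-char palindromic substrings found
Longest palindromic substring: "b" with length 1

1


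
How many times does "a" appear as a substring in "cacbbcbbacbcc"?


Searching for "a" in "cacbbcbbacbcc"
Scanning each position:
  Position 0: "c" => no
  Position 1: "a" => MATCH
  Position 2: "c" => no
  Position 3: "b" => no
  Position 4: "b" => no
  Position 5: "c" => no
  Position 6: "b" => no
  Position 7: "b" => no
  Position 8: "a" => MATCH
  Position 9: "c" => no
  Position 10: "b" => no
  Position 11: "c" => no
  Position 12: "c" => no
Total occurrences: 2

2


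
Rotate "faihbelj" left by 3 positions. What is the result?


Input: "faihbelj", rotate left by 3
First 3 characters: "fai"
Remaining characters: "hbelj"
Concatenate remaining + first: "hbelj" + "fai" = "hbeljfai"

hbeljfai


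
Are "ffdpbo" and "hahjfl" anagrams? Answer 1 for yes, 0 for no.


Strings: "ffdpbo", "hahjfl"
Sorted first:  bdffop
Sorted second: afhhjl
Differ at position 0: 'b' vs 'a' => not anagrams

0


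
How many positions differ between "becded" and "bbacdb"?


Comparing "becded" and "bbacdb" position by position:
  Position 0: 'b' vs 'b' => same
  Position 1: 'e' vs 'b' => DIFFER
  Position 2: 'c' vs 'a' => DIFFER
  Position 3: 'd' vs 'c' => DIFFER
  Position 4: 'e' vs 'd' => DIFFER
  Position 5: 'd' vs 'b' => DIFFER
Positions that differ: 5

5


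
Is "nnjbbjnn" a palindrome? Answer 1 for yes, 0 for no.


Input: nnjbbjnn
Reversed: nnjbbjnn
  Compare pos 0 ('n') with pos 7 ('n'): match
  Compare pos 1 ('n') with pos 6 ('n'): match
  Compare pos 2 ('j') with pos 5 ('j'): match
  Compare pos 3 ('b') with pos 4 ('b'): match
Result: palindrome

1


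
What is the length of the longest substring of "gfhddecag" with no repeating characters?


Input: "gfhddecag"
Sliding window (track last position of each char):
  Position 0 ('g'): window [0,0] length 1 -- new best
  Position 1 ('f'): window [0,1] length 2 -- new best
  Position 2 ('h'): window [0,2] length 3 -- new best
  Position 3 ('d'): window [0,3] length 4 -- new best
  Position 4 ('d'): repeat (last at 3), move window start to 4
  Position 4 ('d'): window [4,4] length 1
  Position 5 ('e'): window [4,5] length 2
  Position 6 ('c'): window [4,6] length 3
  Position 7 ('a'): window [4,7] length 4
  Position 8 ('g'): window [4,8] length 5 -- new best
Longest substring with no repeats: "decag" with length 5

5


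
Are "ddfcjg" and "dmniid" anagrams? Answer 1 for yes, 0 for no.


Strings: "ddfcjg", "dmniid"
Sorted first:  cddfgj
Sorted second: ddiimn
Differ at position 0: 'c' vs 'd' => not anagrams

0


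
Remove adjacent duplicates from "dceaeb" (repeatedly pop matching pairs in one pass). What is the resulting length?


Input: dceaeb
Stack-based adjacent duplicate removal:
  Read 'd': push. Stack: d
  Read 'c': push. Stack: dc
  Read 'e': push. Stack: dce
  Read 'a': push. Stack: dcea
  Read 'e': push. Stack: dceae
  Read 'b': push. Stack: dceaeb
Final stack: "dceaeb" (length 6)

6


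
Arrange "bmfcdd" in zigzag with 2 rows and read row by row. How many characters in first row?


Zigzag "bmfcdd" into 2 rows:
Placing characters:
  'b' => row 0
  'm' => row 1
  'f' => row 0
  'c' => row 1
  'd' => row 0
  'd' => row 1
Rows:
  Row 0: "bfd"
  Row 1: "mcd"
First row length: 3

3


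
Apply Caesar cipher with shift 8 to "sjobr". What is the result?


Caesar cipher: shift "sjobr" by 8
  's' (pos 18) + 8 = pos 0 = 'a'
  'j' (pos 9) + 8 = pos 17 = 'r'
  'o' (pos 14) + 8 = pos 22 = 'w'
  'b' (pos 1) + 8 = pos 9 = 'j'
  'r' (pos 17) + 8 = pos 25 = 'z'
Result: arwjz

arwjz


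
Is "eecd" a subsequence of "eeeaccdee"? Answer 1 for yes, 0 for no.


Check if "eecd" is a subsequence of "eeeaccdee"
Greedy scan:
  Position 0 ('e'): matches sub[0] = 'e'
  Position 1 ('e'): matches sub[1] = 'e'
  Position 2 ('e'): no match needed
  Position 3 ('a'): no match needed
  Position 4 ('c'): matches sub[2] = 'c'
  Position 5 ('c'): no match needed
  Position 6 ('d'): matches sub[3] = 'd'
  Position 7 ('e'): no match needed
  Position 8 ('e'): no match needed
All 4 characters matched => is a subsequence

1


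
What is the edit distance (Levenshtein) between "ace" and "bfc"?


Computing edit distance: "ace" -> "bfc"
DP table:
           b    f    c
      0    1    2    3
  a   1    1    2    3
  c   2    2    2    2
  e   3    3    3    3
Edit distance = dp[3][3] = 3

3


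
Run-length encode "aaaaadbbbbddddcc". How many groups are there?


Input: aaaaadbbbbddddcc
Scanning for consecutive runs:
  Group 1: 'a' x 5 (positions 0-4)
  Group 2: 'd' x 1 (positions 5-5)
  Group 3: 'b' x 4 (positions 6-9)
  Group 4: 'd' x 4 (positions 10-13)
  Group 5: 'c' x 2 (positions 14-15)
Total groups: 5

5


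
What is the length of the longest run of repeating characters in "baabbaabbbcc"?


Input: "baabbaabbbcc"
Scanning for longest run:
  Position 1 ('a'): new char, reset run to 1
  Position 2 ('a'): continues run of 'a', length=2
  Position 3 ('b'): new char, reset run to 1
  Position 4 ('b'): continues run of 'b', length=2
  Position 5 ('a'): new char, reset run to 1
  Position 6 ('a'): continues run of 'a', length=2
  Position 7 ('b'): new char, reset run to 1
  Position 8 ('b'): continues run of 'b', length=2
  Position 9 ('b'): continues run of 'b', length=3
  Position 10 ('c'): new char, reset run to 1
  Position 11 ('c'): continues run of 'c', length=2
Longest run: 'b' with length 3

3


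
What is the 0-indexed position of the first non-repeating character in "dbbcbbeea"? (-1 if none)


Input: dbbcbbeea
Character frequencies:
  'a': 1
  'b': 4
  'c': 1
  'd': 1
  'e': 2
Scanning left to right for freq == 1:
  Position 0 ('d'): unique! => answer = 0

0


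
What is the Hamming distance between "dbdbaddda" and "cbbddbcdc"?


Comparing "dbdbaddda" and "cbbddbcdc" position by position:
  Position 0: 'd' vs 'c' => differ
  Position 1: 'b' vs 'b' => same
  Position 2: 'd' vs 'b' => differ
  Position 3: 'b' vs 'd' => differ
  Position 4: 'a' vs 'd' => differ
  Position 5: 'd' vs 'b' => differ
  Position 6: 'd' vs 'c' => differ
  Position 7: 'd' vs 'd' => same
  Position 8: 'a' vs 'c' => differ
Total differences (Hamming distance): 7

7


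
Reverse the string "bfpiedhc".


Input: bfpiedhc
Reading characters right to left:
  Position 7: 'c'
  Position 6: 'h'
  Position 5: 'd'
  Position 4: 'e'
  Position 3: 'i'
  Position 2: 'p'
  Position 1: 'f'
  Position 0: 'b'
Reversed: chdeipfb

chdeipfb


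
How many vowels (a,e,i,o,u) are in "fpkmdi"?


Input: fpkmdi
Checking each character:
  'f' at position 0: consonant
  'p' at position 1: consonant
  'k' at position 2: consonant
  'm' at position 3: consonant
  'd' at position 4: consonant
  'i' at position 5: vowel (running total: 1)
Total vowels: 1

1


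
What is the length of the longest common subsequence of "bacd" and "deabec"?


LCS of "bacd" and "deabec"
DP table:
           d    e    a    b    e    c
      0    0    0    0    0    0    0
  b   0    0    0    0    1    1    1
  a   0    0    0    1    1    1    1
  c   0    0    0    1    1    1    2
  d   0    1    1    1    1    1    2
LCS length = dp[4][6] = 2

2


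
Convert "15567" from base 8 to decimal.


Input: "15567" in base 8
Positional expansion:
  Digit '1' (value 1) x 8^4 = 4096
  Digit '5' (value 5) x 8^3 = 2560
  Digit '5' (value 5) x 8^2 = 320
  Digit '6' (value 6) x 8^1 = 48
  Digit '7' (value 7) x 8^0 = 7
Sum = 7031

7031


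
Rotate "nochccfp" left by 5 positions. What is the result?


Input: "nochccfp", rotate left by 5
First 5 characters: "nochc"
Remaining characters: "cfp"
Concatenate remaining + first: "cfp" + "nochc" = "cfpnochc"

cfpnochc


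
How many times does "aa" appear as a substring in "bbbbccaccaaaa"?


Searching for "aa" in "bbbbccaccaaaa"
Scanning each position:
  Position 0: "bb" => no
  Position 1: "bb" => no
  Position 2: "bb" => no
  Position 3: "bc" => no
  Position 4: "cc" => no
  Position 5: "ca" => no
  Position 6: "ac" => no
  Position 7: "cc" => no
  Position 8: "ca" => no
  Position 9: "aa" => MATCH
  Position 10: "aa" => MATCH
  Position 11: "aa" => MATCH
Total occurrences: 3

3


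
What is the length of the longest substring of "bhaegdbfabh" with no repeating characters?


Input: "bhaegdbfabh"
Sliding window (track last position of each char):
  Position 0 ('b'): window [0,0] length 1 -- new best
  Position 1 ('h'): window [0,1] length 2 -- new best
  Position 2 ('a'): window [0,2] length 3 -- new best
  Position 3 ('e'): window [0,3] length 4 -- new best
  Position 4 ('g'): window [0,4] length 5 -- new best
  Position 5 ('d'): window [0,5] length 6 -- new best
  Position 6 ('b'): repeat (last at 0), move window start to 1
  Position 6 ('b'): window [1,6] length 6
  Position 7 ('f'): window [1,7] length 7 -- new best
  Position 8 ('a'): repeat (last at 2), move window start to 3
  Position 8 ('a'): window [3,8] length 6
  Position 9 ('b'): repeat (last at 6), move window start to 7
  Position 9 ('b'): window [7,9] length 3
  Position 10 ('h'): window [7,10] length 4
Longest substring with no repeats: "haegdbf" with length 7

7


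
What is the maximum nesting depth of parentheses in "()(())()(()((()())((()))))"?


Input: "()(())()(()((()())((()))))"
Tracking depth:
  Position 0 '(': depth becomes 1
  Position 1 ')': depth becomes 0
  Position 2 '(': depth becomes 1
  Position 3 '(': depth becomes 2
  Position 4 ')': depth becomes 1
  Position 5 ')': depth becomes 0
  Position 6 '(': depth becomes 1
  Position 7 ')': depth becomes 0
  Position 8 '(': depth becomes 1
  Position 9 '(': depth becomes 2
  Position 10 ')': depth becomes 1
  Position 11 '(': depth becomes 2
  Position 12 '(': depth becomes 3
  Position 13 '(': depth becomes 4
  Position 14 ')': depth becomes 3
  Position 15 '(': depth becomes 4
  Position 16 ')': depth becomes 3
  Position 17 ')': depth becomes 2
  Position 18 '(': depth becomes 3
  Position 19 '(': depth becomes 4
  Position 20 '(': depth becomes 5
  Position 21 ')': depth becomes 4
  Position 22 ')': depth becomes 3
  Position 23 ')': depth becomes 2
  Position 24 ')': depth becomes 1
  Position 25 ')': depth becomes 0
Maximum depth reached: 5

5


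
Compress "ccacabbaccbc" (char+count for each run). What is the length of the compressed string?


Input: ccacabbaccbc
Runs:
  'c' x 2 => "c2"
  'a' x 1 => "a1"
  'c' x 1 => "c1"
  'a' x 1 => "a1"
  'b' x 2 => "b2"
  'a' x 1 => "a1"
  'c' x 2 => "c2"
  'b' x 1 => "b1"
  'c' x 1 => "c1"
Compressed: "c2a1c1a1b2a1c2b1c1"
Compressed length: 18

18


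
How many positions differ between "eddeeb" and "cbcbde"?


Comparing "eddeeb" and "cbcbde" position by position:
  Position 0: 'e' vs 'c' => DIFFER
  Position 1: 'd' vs 'b' => DIFFER
  Position 2: 'd' vs 'c' => DIFFER
  Position 3: 'e' vs 'b' => DIFFER
  Position 4: 'e' vs 'd' => DIFFER
  Position 5: 'b' vs 'e' => DIFFER
Positions that differ: 6

6


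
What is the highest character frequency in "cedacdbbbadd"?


Input: cedacdbbbadd
Character counts:
  'a': 2
  'b': 3
  'c': 2
  'd': 4
  'e': 1
Maximum frequency: 4

4


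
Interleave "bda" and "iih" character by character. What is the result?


Interleaving "bda" and "iih":
  Position 0: 'b' from first, 'i' from second => "bi"
  Position 1: 'd' from first, 'i' from second => "di"
  Position 2: 'a' from first, 'h' from second => "ah"
Result: bidiah

bidiah


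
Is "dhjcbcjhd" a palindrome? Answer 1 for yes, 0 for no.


Input: dhjcbcjhd
Reversed: dhjcbcjhd
  Compare pos 0 ('d') with pos 8 ('d'): match
  Compare pos 1 ('h') with pos 7 ('h'): match
  Compare pos 2 ('j') with pos 6 ('j'): match
  Compare pos 3 ('c') with pos 5 ('c'): match
Result: palindrome

1


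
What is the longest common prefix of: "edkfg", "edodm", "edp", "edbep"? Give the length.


Words: edkfg, edodm, edp, edbep
  Position 0: all 'e' => match
  Position 1: all 'd' => match
  Position 2: ('k', 'o', 'p', 'b') => mismatch, stop
LCP = "ed" (length 2)

2


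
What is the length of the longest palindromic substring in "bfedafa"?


Input: "bfedafa"
Checking substrings for palindromes:
  [4:7] "afa" (len 3) => palindrome
Longest palindromic substring: "afa" with length 3

3


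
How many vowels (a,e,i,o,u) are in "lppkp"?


Input: lppkp
Checking each character:
  'l' at position 0: consonant
  'p' at position 1: consonant
  'p' at position 2: consonant
  'k' at position 3: consonant
  'p' at position 4: consonant
Total vowels: 0

0


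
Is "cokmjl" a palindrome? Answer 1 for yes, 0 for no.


Input: cokmjl
Reversed: ljmkoc
  Compare pos 0 ('c') with pos 5 ('l'): MISMATCH
  Compare pos 1 ('o') with pos 4 ('j'): MISMATCH
  Compare pos 2 ('k') with pos 3 ('m'): MISMATCH
Result: not a palindrome

0


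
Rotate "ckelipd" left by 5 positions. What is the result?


Input: "ckelipd", rotate left by 5
First 5 characters: "ckeli"
Remaining characters: "pd"
Concatenate remaining + first: "pd" + "ckeli" = "pdckeli"

pdckeli


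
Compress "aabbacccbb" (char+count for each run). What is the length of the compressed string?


Input: aabbacccbb
Runs:
  'a' x 2 => "a2"
  'b' x 2 => "b2"
  'a' x 1 => "a1"
  'c' x 3 => "c3"
  'b' x 2 => "b2"
Compressed: "a2b2a1c3b2"
Compressed length: 10

10


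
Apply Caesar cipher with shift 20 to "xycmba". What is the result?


Caesar cipher: shift "xycmba" by 20
  'x' (pos 23) + 20 = pos 17 = 'r'
  'y' (pos 24) + 20 = pos 18 = 's'
  'c' (pos 2) + 20 = pos 22 = 'w'
  'm' (pos 12) + 20 = pos 6 = 'g'
  'b' (pos 1) + 20 = pos 21 = 'v'
  'a' (pos 0) + 20 = pos 20 = 'u'
Result: rswgvu

rswgvu


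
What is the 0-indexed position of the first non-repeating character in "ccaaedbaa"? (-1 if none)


Input: ccaaedbaa
Character frequencies:
  'a': 4
  'b': 1
  'c': 2
  'd': 1
  'e': 1
Scanning left to right for freq == 1:
  Position 0 ('c'): freq=2, skip
  Position 1 ('c'): freq=2, skip
  Position 2 ('a'): freq=4, skip
  Position 3 ('a'): freq=4, skip
  Position 4 ('e'): unique! => answer = 4

4


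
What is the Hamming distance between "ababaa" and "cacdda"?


Comparing "ababaa" and "cacdda" position by position:
  Position 0: 'a' vs 'c' => differ
  Position 1: 'b' vs 'a' => differ
  Position 2: 'a' vs 'c' => differ
  Position 3: 'b' vs 'd' => differ
  Position 4: 'a' vs 'd' => differ
  Position 5: 'a' vs 'a' => same
Total differences (Hamming distance): 5

5


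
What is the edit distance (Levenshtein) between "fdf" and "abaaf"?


Computing edit distance: "fdf" -> "abaaf"
DP table:
           a    b    a    a    f
      0    1    2    3    4    5
  f   1    1    2    3    4    4
  d   2    2    2    3    4    5
  f   3    3    3    3    4    4
Edit distance = dp[3][5] = 4

4


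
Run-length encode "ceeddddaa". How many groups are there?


Input: ceeddddaa
Scanning for consecutive runs:
  Group 1: 'c' x 1 (positions 0-0)
  Group 2: 'e' x 2 (positions 1-2)
  Group 3: 'd' x 4 (positions 3-6)
  Group 4: 'a' x 2 (positions 7-8)
Total groups: 4

4


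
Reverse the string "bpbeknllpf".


Input: bpbeknllpf
Reading characters right to left:
  Position 9: 'f'
  Position 8: 'p'
  Position 7: 'l'
  Position 6: 'l'
  Position 5: 'n'
  Position 4: 'k'
  Position 3: 'e'
  Position 2: 'b'
  Position 1: 'p'
  Position 0: 'b'
Reversed: fpllnkebpb

fpllnkebpb


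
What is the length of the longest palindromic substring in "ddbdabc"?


Input: "ddbdabc"
Checking substrings for palindromes:
  [1:4] "dbd" (len 3) => palindrome
  [0:2] "dd" (len 2) => palindrome
Longest palindromic substring: "dbd" with length 3

3


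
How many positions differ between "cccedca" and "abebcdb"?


Comparing "cccedca" and "abebcdb" position by position:
  Position 0: 'c' vs 'a' => DIFFER
  Position 1: 'c' vs 'b' => DIFFER
  Position 2: 'c' vs 'e' => DIFFER
  Position 3: 'e' vs 'b' => DIFFER
  Position 4: 'd' vs 'c' => DIFFER
  Position 5: 'c' vs 'd' => DIFFER
  Position 6: 'a' vs 'b' => DIFFER
Positions that differ: 7

7


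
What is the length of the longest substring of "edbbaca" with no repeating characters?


Input: "edbbaca"
Sliding window (track last position of each char):
  Position 0 ('e'): window [0,0] length 1 -- new best
  Position 1 ('d'): window [0,1] length 2 -- new best
  Position 2 ('b'): window [0,2] length 3 -- new best
  Position 3 ('b'): repeat (last at 2), move window start to 3
  Position 3 ('b'): window [3,3] length 1
  Position 4 ('a'): window [3,4] length 2
  Position 5 ('c'): window [3,5] length 3
  Position 6 ('a'): repeat (last at 4), move window start to 5
  Position 6 ('a'): window [5,6] length 2
Longest substring with no repeats: "edb" with length 3

3


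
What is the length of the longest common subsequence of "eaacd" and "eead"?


LCS of "eaacd" and "eead"
DP table:
           e    e    a    d
      0    0    0    0    0
  e   0    1    1    1    1
  a   0    1    1    2    2
  a   0    1    1    2    2
  c   0    1    1    2    2
  d   0    1    1    2    3
LCS length = dp[5][4] = 3

3


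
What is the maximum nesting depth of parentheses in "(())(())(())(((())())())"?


Input: "(())(())(())(((())())())"
Tracking depth:
  Position 0 '(': depth becomes 1
  Position 1 '(': depth becomes 2
  Position 2 ')': depth becomes 1
  Position 3 ')': depth becomes 0
  Position 4 '(': depth becomes 1
  Position 5 '(': depth becomes 2
  Position 6 ')': depth becomes 1
  Position 7 ')': depth becomes 0
  Position 8 '(': depth becomes 1
  Position 9 '(': depth becomes 2
  Position 10 ')': depth becomes 1
  Position 11 ')': depth becomes 0
  Position 12 '(': depth becomes 1
  Position 13 '(': depth becomes 2
  Position 14 '(': depth becomes 3
  Position 15 '(': depth becomes 4
  Position 16 ')': depth becomes 3
  Position 17 ')': depth becomes 2
  Position 18 '(': depth becomes 3
  Position 19 ')': depth becomes 2
  Position 20 ')': depth becomes 1
  Position 21 '(': depth becomes 2
  Position 22 ')': depth becomes 1
  Position 23 ')': depth becomes 0
Maximum depth reached: 4

4


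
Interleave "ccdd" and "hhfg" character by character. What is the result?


Interleaving "ccdd" and "hhfg":
  Position 0: 'c' from first, 'h' from second => "ch"
  Position 1: 'c' from first, 'h' from second => "ch"
  Position 2: 'd' from first, 'f' from second => "df"
  Position 3: 'd' from first, 'g' from second => "dg"
Result: chchdfdg

chchdfdg


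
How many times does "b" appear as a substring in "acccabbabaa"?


Searching for "b" in "acccabbabaa"
Scanning each position:
  Position 0: "a" => no
  Position 1: "c" => no
  Position 2: "c" => no
  Position 3: "c" => no
  Position 4: "a" => no
  Position 5: "b" => MATCH
  Position 6: "b" => MATCH
  Position 7: "a" => no
  Position 8: "b" => MATCH
  Position 9: "a" => no
  Position 10: "a" => no
Total occurrences: 3

3


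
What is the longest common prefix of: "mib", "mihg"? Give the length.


Words: mib, mihg
  Position 0: all 'm' => match
  Position 1: all 'i' => match
  Position 2: ('b', 'h') => mismatch, stop
LCP = "mi" (length 2)

2


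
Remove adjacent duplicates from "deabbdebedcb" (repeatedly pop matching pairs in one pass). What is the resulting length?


Input: deabbdebedcb
Stack-based adjacent duplicate removal:
  Read 'd': push. Stack: d
  Read 'e': push. Stack: de
  Read 'a': push. Stack: dea
  Read 'b': push. Stack: deab
  Read 'b': matches stack top 'b' => pop. Stack: dea
  Read 'd': push. Stack: dead
  Read 'e': push. Stack: deade
  Read 'b': push. Stack: deadeb
  Read 'e': push. Stack: deadebe
  Read 'd': push. Stack: deadebed
  Read 'c': push. Stack: deadebedc
  Read 'b': push. Stack: deadebedcb
Final stack: "deadebedcb" (length 10)

10


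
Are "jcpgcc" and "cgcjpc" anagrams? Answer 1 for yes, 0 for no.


Strings: "jcpgcc", "cgcjpc"
Sorted first:  cccgjp
Sorted second: cccgjp
Sorted forms match => anagrams

1


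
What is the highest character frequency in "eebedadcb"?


Input: eebedadcb
Character counts:
  'a': 1
  'b': 2
  'c': 1
  'd': 2
  'e': 3
Maximum frequency: 3

3


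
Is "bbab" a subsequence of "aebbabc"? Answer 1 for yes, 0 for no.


Check if "bbab" is a subsequence of "aebbabc"
Greedy scan:
  Position 0 ('a'): no match needed
  Position 1 ('e'): no match needed
  Position 2 ('b'): matches sub[0] = 'b'
  Position 3 ('b'): matches sub[1] = 'b'
  Position 4 ('a'): matches sub[2] = 'a'
  Position 5 ('b'): matches sub[3] = 'b'
  Position 6 ('c'): no match needed
All 4 characters matched => is a subsequence

1


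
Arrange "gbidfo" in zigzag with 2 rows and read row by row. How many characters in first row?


Zigzag "gbidfo" into 2 rows:
Placing characters:
  'g' => row 0
  'b' => row 1
  'i' => row 0
  'd' => row 1
  'f' => row 0
  'o' => row 1
Rows:
  Row 0: "gif"
  Row 1: "bdo"
First row length: 3

3


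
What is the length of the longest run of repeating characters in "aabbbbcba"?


Input: "aabbbbcba"
Scanning for longest run:
  Position 1 ('a'): continues run of 'a', length=2
  Position 2 ('b'): new char, reset run to 1
  Position 3 ('b'): continues run of 'b', length=2
  Position 4 ('b'): continues run of 'b', length=3
  Position 5 ('b'): continues run of 'b', length=4
  Position 6 ('c'): new char, reset run to 1
  Position 7 ('b'): new char, reset run to 1
  Position 8 ('a'): new char, reset run to 1
Longest run: 'b' with length 4

4


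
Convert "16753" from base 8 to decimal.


Input: "16753" in base 8
Positional expansion:
  Digit '1' (value 1) x 8^4 = 4096
  Digit '6' (value 6) x 8^3 = 3072
  Digit '7' (value 7) x 8^2 = 448
  Digit '5' (value 5) x 8^1 = 40
  Digit '3' (value 3) x 8^0 = 3
Sum = 7659

7659


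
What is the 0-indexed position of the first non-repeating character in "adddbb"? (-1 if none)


Input: adddbb
Character frequencies:
  'a': 1
  'b': 2
  'd': 3
Scanning left to right for freq == 1:
  Position 0 ('a'): unique! => answer = 0

0


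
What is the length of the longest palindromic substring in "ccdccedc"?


Input: "ccdccedc"
Checking substrings for palindromes:
  [0:5] "ccdcc" (len 5) => palindrome
  [1:4] "cdc" (len 3) => palindrome
  [0:2] "cc" (len 2) => palindrome
  [3:5] "cc" (len 2) => palindrome
Longest palindromic substring: "ccdcc" with length 5

5


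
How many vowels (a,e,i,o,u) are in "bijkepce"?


Input: bijkepce
Checking each character:
  'b' at position 0: consonant
  'i' at position 1: vowel (running total: 1)
  'j' at position 2: consonant
  'k' at position 3: consonant
  'e' at position 4: vowel (running total: 2)
  'p' at position 5: consonant
  'c' at position 6: consonant
  'e' at position 7: vowel (running total: 3)
Total vowels: 3

3


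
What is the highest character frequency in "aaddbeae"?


Input: aaddbeae
Character counts:
  'a': 3
  'b': 1
  'd': 2
  'e': 2
Maximum frequency: 3

3


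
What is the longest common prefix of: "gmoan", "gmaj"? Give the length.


Words: gmoan, gmaj
  Position 0: all 'g' => match
  Position 1: all 'm' => match
  Position 2: ('o', 'a') => mismatch, stop
LCP = "gm" (length 2)

2


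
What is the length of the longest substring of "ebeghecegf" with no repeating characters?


Input: "ebeghecegf"
Sliding window (track last position of each char):
  Position 0 ('e'): window [0,0] length 1 -- new best
  Position 1 ('b'): window [0,1] length 2 -- new best
  Position 2 ('e'): repeat (last at 0), move window start to 1
  Position 2 ('e'): window [1,2] length 2
  Position 3 ('g'): window [1,3] length 3 -- new best
  Position 4 ('h'): window [1,4] length 4 -- new best
  Position 5 ('e'): repeat (last at 2), move window start to 3
  Position 5 ('e'): window [3,5] length 3
  Position 6 ('c'): window [3,6] length 4
  Position 7 ('e'): repeat (last at 5), move window start to 6
  Position 7 ('e'): window [6,7] length 2
  Position 8 ('g'): window [6,8] length 3
  Position 9 ('f'): window [6,9] length 4
Longest substring with no repeats: "begh" with length 4

4


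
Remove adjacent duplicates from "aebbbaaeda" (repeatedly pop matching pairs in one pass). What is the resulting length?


Input: aebbbaaeda
Stack-based adjacent duplicate removal:
  Read 'a': push. Stack: a
  Read 'e': push. Stack: ae
  Read 'b': push. Stack: aeb
  Read 'b': matches stack top 'b' => pop. Stack: ae
  Read 'b': push. Stack: aeb
  Read 'a': push. Stack: aeba
  Read 'a': matches stack top 'a' => pop. Stack: aeb
  Read 'e': push. Stack: aebe
  Read 'd': push. Stack: aebed
  Read 'a': push. Stack: aebeda
Final stack: "aebeda" (length 6)

6


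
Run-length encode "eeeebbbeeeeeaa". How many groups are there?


Input: eeeebbbeeeeeaa
Scanning for consecutive runs:
  Group 1: 'e' x 4 (positions 0-3)
  Group 2: 'b' x 3 (positions 4-6)
  Group 3: 'e' x 5 (positions 7-11)
  Group 4: 'a' x 2 (positions 12-13)
Total groups: 4

4


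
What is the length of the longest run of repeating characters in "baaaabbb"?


Input: "baaaabbb"
Scanning for longest run:
  Position 1 ('a'): new char, reset run to 1
  Position 2 ('a'): continues run of 'a', length=2
  Position 3 ('a'): continues run of 'a', length=3
  Position 4 ('a'): continues run of 'a', length=4
  Position 5 ('b'): new char, reset run to 1
  Position 6 ('b'): continues run of 'b', length=2
  Position 7 ('b'): continues run of 'b', length=3
Longest run: 'a' with length 4

4


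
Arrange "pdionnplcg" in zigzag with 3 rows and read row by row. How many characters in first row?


Zigzag "pdionnplcg" into 3 rows:
Placing characters:
  'p' => row 0
  'd' => row 1
  'i' => row 2
  'o' => row 1
  'n' => row 0
  'n' => row 1
  'p' => row 2
  'l' => row 1
  'c' => row 0
  'g' => row 1
Rows:
  Row 0: "pnc"
  Row 1: "donlg"
  Row 2: "ip"
First row length: 3

3


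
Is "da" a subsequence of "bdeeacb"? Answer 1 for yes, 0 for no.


Check if "da" is a subsequence of "bdeeacb"
Greedy scan:
  Position 0 ('b'): no match needed
  Position 1 ('d'): matches sub[0] = 'd'
  Position 2 ('e'): no match needed
  Position 3 ('e'): no match needed
  Position 4 ('a'): matches sub[1] = 'a'
  Position 5 ('c'): no match needed
  Position 6 ('b'): no match needed
All 2 characters matched => is a subsequence

1


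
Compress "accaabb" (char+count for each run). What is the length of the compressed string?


Input: accaabb
Runs:
  'a' x 1 => "a1"
  'c' x 2 => "c2"
  'a' x 2 => "a2"
  'b' x 2 => "b2"
Compressed: "a1c2a2b2"
Compressed length: 8

8


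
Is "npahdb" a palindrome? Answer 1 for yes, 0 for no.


Input: npahdb
Reversed: bdhapn
  Compare pos 0 ('n') with pos 5 ('b'): MISMATCH
  Compare pos 1 ('p') with pos 4 ('d'): MISMATCH
  Compare pos 2 ('a') with pos 3 ('h'): MISMATCH
Result: not a palindrome

0


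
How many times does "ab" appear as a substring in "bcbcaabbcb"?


Searching for "ab" in "bcbcaabbcb"
Scanning each position:
  Position 0: "bc" => no
  Position 1: "cb" => no
  Position 2: "bc" => no
  Position 3: "ca" => no
  Position 4: "aa" => no
  Position 5: "ab" => MATCH
  Position 6: "bb" => no
  Position 7: "bc" => no
  Position 8: "cb" => no
Total occurrences: 1

1


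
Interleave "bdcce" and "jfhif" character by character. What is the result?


Interleaving "bdcce" and "jfhif":
  Position 0: 'b' from first, 'j' from second => "bj"
  Position 1: 'd' from first, 'f' from second => "df"
  Position 2: 'c' from first, 'h' from second => "ch"
  Position 3: 'c' from first, 'i' from second => "ci"
  Position 4: 'e' from first, 'f' from second => "ef"
Result: bjdfchcief

bjdfchcief


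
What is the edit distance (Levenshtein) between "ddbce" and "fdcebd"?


Computing edit distance: "ddbce" -> "fdcebd"
DP table:
           f    d    c    e    b    d
      0    1    2    3    4    5    6
  d   1    1    1    2    3    4    5
  d   2    2    1    2    3    4    4
  b   3    3    2    2    3    3    4
  c   4    4    3    2    3    4    4
  e   5    5    4    3    2    3    4
Edit distance = dp[5][6] = 4

4


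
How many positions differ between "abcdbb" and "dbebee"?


Comparing "abcdbb" and "dbebee" position by position:
  Position 0: 'a' vs 'd' => DIFFER
  Position 1: 'b' vs 'b' => same
  Position 2: 'c' vs 'e' => DIFFER
  Position 3: 'd' vs 'b' => DIFFER
  Position 4: 'b' vs 'e' => DIFFER
  Position 5: 'b' vs 'e' => DIFFER
Positions that differ: 5

5


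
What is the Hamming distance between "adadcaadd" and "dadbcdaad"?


Comparing "adadcaadd" and "dadbcdaad" position by position:
  Position 0: 'a' vs 'd' => differ
  Position 1: 'd' vs 'a' => differ
  Position 2: 'a' vs 'd' => differ
  Position 3: 'd' vs 'b' => differ
  Position 4: 'c' vs 'c' => same
  Position 5: 'a' vs 'd' => differ
  Position 6: 'a' vs 'a' => same
  Position 7: 'd' vs 'a' => differ
  Position 8: 'd' vs 'd' => same
Total differences (Hamming distance): 6

6


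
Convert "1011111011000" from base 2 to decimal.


Input: "1011111011000" in base 2
Positional expansion:
  Digit '1' (value 1) x 2^12 = 4096
  Digit '0' (value 0) x 2^11 = 0
  Digit '1' (value 1) x 2^10 = 1024
  Digit '1' (value 1) x 2^9 = 512
  Digit '1' (value 1) x 2^8 = 256
  Digit '1' (value 1) x 2^7 = 128
  Digit '1' (value 1) x 2^6 = 64
  Digit '0' (value 0) x 2^5 = 0
  Digit '1' (value 1) x 2^4 = 16
  Digit '1' (value 1) x 2^3 = 8
  Digit '0' (value 0) x 2^2 = 0
  Digit '0' (value 0) x 2^1 = 0
  Digit '0' (value 0) x 2^0 = 0
Sum = 6104

6104


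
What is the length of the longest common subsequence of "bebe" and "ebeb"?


LCS of "bebe" and "ebeb"
DP table:
           e    b    e    b
      0    0    0    0    0
  b   0    0    1    1    1
  e   0    1    1    2    2
  b   0    1    2    2    3
  e   0    1    2    3    3
LCS length = dp[4][4] = 3

3


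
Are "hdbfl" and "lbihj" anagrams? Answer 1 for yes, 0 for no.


Strings: "hdbfl", "lbihj"
Sorted first:  bdfhl
Sorted second: bhijl
Differ at position 1: 'd' vs 'h' => not anagrams

0


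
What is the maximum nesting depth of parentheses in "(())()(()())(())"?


Input: "(())()(()())(())"
Tracking depth:
  Position 0 '(': depth becomes 1
  Position 1 '(': depth becomes 2
  Position 2 ')': depth becomes 1
  Position 3 ')': depth becomes 0
  Position 4 '(': depth becomes 1
  Position 5 ')': depth becomes 0
  Position 6 '(': depth becomes 1
  Position 7 '(': depth becomes 2
  Position 8 ')': depth becomes 1
  Position 9 '(': depth becomes 2
  Position 10 ')': depth becomes 1
  Position 11 ')': depth becomes 0
  Position 12 '(': depth becomes 1
  Position 13 '(': depth becomes 2
  Position 14 ')': depth becomes 1
  Position 15 ')': depth becomes 0
Maximum depth reached: 2

2
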